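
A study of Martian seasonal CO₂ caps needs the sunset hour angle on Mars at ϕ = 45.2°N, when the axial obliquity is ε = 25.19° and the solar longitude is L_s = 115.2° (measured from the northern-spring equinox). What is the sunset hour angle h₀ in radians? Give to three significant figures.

Solar declination: sin δ = sin ε · sin L_s = sin 25.19° × sin 115.2° = 0.38511, so δ = +22.651°.
cos h₀ = −tan ϕ · tan δ = −tan(+45.2°) × tan(+22.651°) = -0.4202, so h₀ = 2.0045 rad = 114.85°.

h₀ = 2.00 rad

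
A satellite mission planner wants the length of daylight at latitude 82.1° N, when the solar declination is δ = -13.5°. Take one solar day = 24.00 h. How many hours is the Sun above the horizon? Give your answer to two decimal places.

0.00 h

cos H₀ = −tan φ · tan δ = 1.7302 ≥ 1, so the Sun never rises (polar night) and H₀ = 0.
Daylight = 2H₀/(2π) × 24.00 h = (0.0000/π) × 24.00 = 0.00 h.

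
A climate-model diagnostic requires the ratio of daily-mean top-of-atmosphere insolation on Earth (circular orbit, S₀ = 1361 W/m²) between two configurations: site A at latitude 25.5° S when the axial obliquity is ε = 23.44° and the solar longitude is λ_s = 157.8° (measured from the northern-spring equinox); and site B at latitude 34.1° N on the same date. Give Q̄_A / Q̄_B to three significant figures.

— Configuration A (φ=-25.5°):
Solar declination: sin δ = sin ε · sin λ_s = sin 23.44° × sin 157.8° = 0.15030, so δ = +8.644°.
cos H₀ = −tan(-25.5°) tan(+8.644°) = 0.0725, H₀ = 1.4982 rad.
Bracket: H₀ sin φ sin δ + cos φ cos δ sin H₀ = 1.4982×-0.43051×0.15030 + 0.90259×0.98864×0.99737 = -0.096942 + 0.889990 = 0.793048.
Q̄ = (S₀/π) × [bracket] = (1361/π) × 0.793048 = 343.56 W/m².
— Configuration B (φ=+34.1°):
cos H₀ = −tan(+34.1°) tan(+8.644°) = -0.1029, H₀ = 1.6739 rad.
Bracket: H₀ sin φ sin δ + cos φ cos δ sin H₀ = 1.6739×0.56064×0.15030 + 0.82806×0.98864×0.99469 = 0.141050 + 0.814306 = 0.955356.
Q̄ = (S₀/π) × [bracket] = (1361/π) × 0.955356 = 413.88 W/m².
Ratio Q̄_A / Q̄_B = 343.56 / 413.88 = 0.8301.

Q̄_A / Q̄_B ≈ 0.830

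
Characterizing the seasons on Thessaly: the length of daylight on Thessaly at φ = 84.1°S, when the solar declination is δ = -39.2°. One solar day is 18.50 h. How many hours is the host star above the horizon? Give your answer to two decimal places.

18.50 h

Sunrise equation: cos H₀ = −tan φ · tan δ = -7.8922 ≤ −1, so the host star never sets (polar day) and H₀ = π.
Daylight = 2H₀/(2π) × 18.50 h = (3.1416/π) × 18.50 = 18.50 h.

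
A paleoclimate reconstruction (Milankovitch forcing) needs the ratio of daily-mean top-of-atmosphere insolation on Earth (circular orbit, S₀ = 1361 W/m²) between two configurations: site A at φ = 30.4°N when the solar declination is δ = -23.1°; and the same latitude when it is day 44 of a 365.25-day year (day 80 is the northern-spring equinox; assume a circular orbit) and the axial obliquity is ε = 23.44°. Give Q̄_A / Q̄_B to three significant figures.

Q̄_A / Q̄_B ≈ 0.763

— Configuration A (φ=+30.4°):
cos H₀ = −tan(+30.4°) tan(-23.100°) = 0.2502, H₀ = 1.3179 rad.
Bracket: H₀ sin φ sin δ + cos φ cos δ sin H₀ = 1.3179×0.50603×-0.39234 + 0.86251×0.91982×0.96818 = -0.261650 + 0.768109 = 0.506459.
Q̄ = (S₀/π) × [bracket] = (1361/π) × 0.506459 = 219.41 W/m².
— Configuration B (φ=+30.4°):
Solar longitude: λ_s = 360° × (44 − 80)/365.25 = -35.483°, i.e. -35.483° + 360° = 324.517°.
sin δ = sin 23.44° × sin 324.517° = -0.23090, so δ = -13.350°.
cos H₀ = −tan(+30.4°) tan(-13.350°) = 0.1392, H₀ = 1.4311 rad.
Bracket: H₀ sin φ sin δ + cos φ cos δ sin H₀ = 1.4311×0.50603×-0.23090 + 0.86251×0.97298×0.99026 = -0.167213 + 0.831031 = 0.663818.
Q̄ = (S₀/π) × [bracket] = (1361/π) × 0.663818 = 287.58 W/m².
Ratio Q̄_A / Q̄_B = 219.41 / 287.58 = 0.7630.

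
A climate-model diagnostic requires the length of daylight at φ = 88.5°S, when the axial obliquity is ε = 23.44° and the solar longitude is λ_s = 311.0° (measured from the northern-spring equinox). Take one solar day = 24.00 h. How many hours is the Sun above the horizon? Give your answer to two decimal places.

Solar declination: sin δ = sin ε · sin λ_s = sin 23.44° × sin 311.0° = -0.30021, so δ = -17.471°.
Sunrise equation: cos H₀ = −tan φ · tan δ = -12.0192 ≤ −1, so the Sun never sets (polar day) and H₀ = π.
Daylight = 2H₀/(2π) × 24.00 h = (3.1416/π) × 24.00 = 24.00 h.

24.00 h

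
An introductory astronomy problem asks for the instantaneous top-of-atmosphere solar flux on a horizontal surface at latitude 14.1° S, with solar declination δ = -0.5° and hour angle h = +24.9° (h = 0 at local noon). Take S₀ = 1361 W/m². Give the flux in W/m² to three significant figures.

cos θ_z = sin φ sin δ + cos φ cos δ cos h = 0.002126 + 0.879683 = 0.881809.
Flux = S₀ · cos θ_z = 1361 × 0.881809 = 1200 W/m².

1.20e+03 W/m²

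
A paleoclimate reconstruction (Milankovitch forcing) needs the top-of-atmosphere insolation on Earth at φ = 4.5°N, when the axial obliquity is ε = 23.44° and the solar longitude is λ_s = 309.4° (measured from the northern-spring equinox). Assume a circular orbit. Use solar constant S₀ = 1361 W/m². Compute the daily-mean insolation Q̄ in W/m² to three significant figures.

Solar declination: sin δ = sin ε · sin λ_s = sin 23.44° × sin 309.4° = -0.30738, so δ = -17.902°.
cos H₀ = −tan(+4.5°) tan(-17.902°) = 0.0254, H₀ = 1.5454 rad.
Bracket: H₀ sin φ sin δ + cos φ cos δ sin H₀ = 1.5454×0.07846×-0.30738 + 0.99692×0.95159×0.99968 = -0.037270 + 0.948356 = 0.911086.
Q̄ = (S₀/π) × [bracket] = (1361/π) × 0.911086 = 394.7 W/m².

Q̄ ≈ 395 W/m²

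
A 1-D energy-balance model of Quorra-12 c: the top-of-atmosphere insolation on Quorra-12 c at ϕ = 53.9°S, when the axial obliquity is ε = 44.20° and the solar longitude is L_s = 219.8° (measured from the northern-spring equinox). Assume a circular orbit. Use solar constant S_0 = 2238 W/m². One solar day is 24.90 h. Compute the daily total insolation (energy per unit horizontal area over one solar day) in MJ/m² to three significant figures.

78.1 MJ/m²

Solar declination: sin δ = sin ε · sin L_s = sin 44.20° × sin 219.8° = -0.44626, so δ = -26.504°.
cos h₀ = −tan(-53.9°) tan(-26.504°) = -0.6838, h₀ = 2.3238 rad.
Bracket: h₀ sin ϕ sin δ + cos ϕ cos δ sin h₀ = 2.3238×-0.80799×-0.44626 + 0.58920×0.89490×0.72962 = 0.837901 + 0.384710 = 1.222611.
Q̄ = (S_0/π) × [bracket] = (2238/π) × 1.222611 = 870.96 W/m².
Daily total = Q̄ × 24.90 h × 3600 s/h = 870.96 × 24.90 × 3600 / 10⁶ = 78.07 MJ/m².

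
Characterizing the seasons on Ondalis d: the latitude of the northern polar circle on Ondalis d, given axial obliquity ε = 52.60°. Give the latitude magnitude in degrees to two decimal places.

37.40°

The polar circle is the lowest latitude that experiences at least one full rotation of continuous daylight at the northern-summer solstice; it lies at |φ| = 90° − ε = 90° − 52.60° = 37.40°.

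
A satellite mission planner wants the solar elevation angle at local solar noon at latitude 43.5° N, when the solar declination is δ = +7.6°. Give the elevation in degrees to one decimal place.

At local noon the hour angle is zero, so the zenith angle equals |ϕ − δ| = |+43.5° − (+7.600°)| = 35.900°.
Elevation = 90° − 35.900° = 54.1°.

54.1°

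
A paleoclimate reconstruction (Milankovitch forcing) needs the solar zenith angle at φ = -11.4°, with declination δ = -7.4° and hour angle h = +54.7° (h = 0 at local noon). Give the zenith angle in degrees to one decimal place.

cos θ_z = sin φ sin δ + cos φ cos δ cos h = 0.025457 + 0.561739 = 0.587196.
θ_z = arccos(0.587196) = 54.0°.

θ_z = 54.0°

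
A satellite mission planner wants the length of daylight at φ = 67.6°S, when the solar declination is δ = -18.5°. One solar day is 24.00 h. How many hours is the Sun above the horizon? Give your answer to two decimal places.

19.24 h

cos H₀ = −tan φ · tan δ = −tan(-67.6°) × tan(-18.500°) = -0.8118, so H₀ = 2.5180 rad = 144.27°.
Daylight = 2H₀/(2π) × 24.00 h = (2.5180/π) × 24.00 = 19.24 h.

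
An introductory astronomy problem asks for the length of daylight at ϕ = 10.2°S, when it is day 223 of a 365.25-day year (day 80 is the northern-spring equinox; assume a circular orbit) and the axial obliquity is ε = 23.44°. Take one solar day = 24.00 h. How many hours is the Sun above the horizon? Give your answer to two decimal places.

11.64 h

Solar longitude: L_s = 360° × (223 − 80)/365.25 = 140.945°.
sin δ = sin 23.44° × sin 140.945° = 0.25064, so δ = +14.515°.
cos h₀ = −tan ϕ · tan δ = −tan(-10.2°) × tan(+14.515°) = 0.0466, so h₀ = 1.5242 rad = 87.33°.
Daylight = 2h₀/(2π) × 24.00 h = (1.5242/π) × 24.00 = 11.64 h.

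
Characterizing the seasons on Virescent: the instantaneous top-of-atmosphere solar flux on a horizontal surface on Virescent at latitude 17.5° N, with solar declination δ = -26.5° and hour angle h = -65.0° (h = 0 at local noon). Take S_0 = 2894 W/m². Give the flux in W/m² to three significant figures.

cos θ_z = sin ϕ sin δ + cos ϕ cos δ cos h = -0.134174 + 0.360711 = 0.226537.
Flux = S_0 · cos θ_z = 2894 × 0.226537 = 655.6 W/m².

656 W/m²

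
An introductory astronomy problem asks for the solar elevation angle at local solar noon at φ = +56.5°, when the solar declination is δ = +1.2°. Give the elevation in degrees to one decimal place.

34.7°

At local noon the hour angle is zero, so the zenith angle equals |φ − δ| = |+56.5° − (+1.200°)| = 55.300°.
Elevation = 90° − 55.300° = 34.7°.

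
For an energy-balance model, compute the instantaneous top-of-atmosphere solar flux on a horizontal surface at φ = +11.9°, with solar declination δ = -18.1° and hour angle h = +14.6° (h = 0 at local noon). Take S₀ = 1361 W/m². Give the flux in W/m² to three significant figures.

cos θ_z = sin φ sin δ + cos φ cos δ cos h = -0.064063 + 0.900055 = 0.835992.
Flux = S₀ · cos θ_z = 1361 × 0.835992 = 1138 W/m².

1.14e+03 W/m²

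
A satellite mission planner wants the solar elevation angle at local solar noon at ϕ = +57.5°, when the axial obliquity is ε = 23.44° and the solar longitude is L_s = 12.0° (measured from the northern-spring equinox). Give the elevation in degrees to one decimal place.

37.2°

Solar declination: sin δ = sin ε · sin L_s = sin 23.44° × sin 12.0° = 0.08270, so δ = +4.744°.
At local noon the hour angle is zero, so the zenith angle equals |ϕ − δ| = |+57.5° − (+4.744°)| = 52.756°.
Elevation = 90° − 52.756° = 37.2°.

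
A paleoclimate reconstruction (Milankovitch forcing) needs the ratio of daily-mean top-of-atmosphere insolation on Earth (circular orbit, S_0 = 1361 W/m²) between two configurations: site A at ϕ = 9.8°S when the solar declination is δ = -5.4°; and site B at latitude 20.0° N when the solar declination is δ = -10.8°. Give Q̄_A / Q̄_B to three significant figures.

Q̄_A / Q̄_B ≈ 1.22

— Configuration A (ϕ=-9.8°):
cos h₀ = −tan(-9.8°) tan(-5.400°) = -0.0163, h₀ = 1.5871 rad.
Bracket: h₀ sin ϕ sin δ + cos ϕ cos δ sin h₀ = 1.5871×-0.17021×-0.09411 + 0.98541×0.99556×0.99987 = 0.025423 + 0.980907 = 1.006330.
Q̄ = (S_0/π) × [bracket] = (1361/π) × 1.006330 = 435.96 W/m².
— Configuration B (ϕ=+20.0°):
cos h₀ = −tan(+20.0°) tan(-10.800°) = 0.0694, h₀ = 1.5013 rad.
Bracket: h₀ sin ϕ sin δ + cos ϕ cos δ sin h₀ = 1.5013×0.34202×-0.18738 + 0.93969×0.98229×0.99759 = -0.096215 + 0.920824 = 0.824609.
Q̄ = (S_0/π) × [bracket] = (1361/π) × 0.824609 = 357.24 W/m².
Ratio Q̄_A / Q̄_B = 435.96 / 357.24 = 1.220.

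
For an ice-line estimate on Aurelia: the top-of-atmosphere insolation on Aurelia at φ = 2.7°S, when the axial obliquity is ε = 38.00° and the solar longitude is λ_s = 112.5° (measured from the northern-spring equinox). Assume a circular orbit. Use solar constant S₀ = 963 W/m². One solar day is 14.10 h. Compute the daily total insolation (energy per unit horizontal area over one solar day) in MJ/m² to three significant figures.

Solar declination: sin δ = sin ε · sin λ_s = sin 38.00° × sin 112.5° = 0.56880, so δ = +34.666°.
cos H₀ = −tan(-2.7°) tan(+34.666°) = 0.0326, H₀ = 1.5382 rad.
Bracket: H₀ sin φ sin δ + cos φ cos δ sin H₀ = 1.5382×-0.04711×0.56880 + 0.99889×0.82248×0.99947 = -0.041218 + 0.821132 = 0.779914.
Q̄ = (S₀/π) × [bracket] = (963/π) × 0.779914 = 239.07 W/m².
Daily total = Q̄ × 14.10 h × 3600 s/h = 239.07 × 14.10 × 3600 / 10⁶ = 12.14 MJ/m².

12.1 MJ/m²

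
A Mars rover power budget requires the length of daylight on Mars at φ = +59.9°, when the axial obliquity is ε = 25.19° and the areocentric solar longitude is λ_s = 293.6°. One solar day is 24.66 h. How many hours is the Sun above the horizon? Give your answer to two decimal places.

5.90 h

sin δ = sin 25.19° × sin 293.6° = -0.39002, so δ = -22.956°.
cos H₀ = −tan φ · tan δ = −tan(+59.9°) × tan(-22.956°) = 0.7307, so H₀ = 0.7515 rad = 43.06°.
Daylight = 2H₀/(2π) × 24.66 h = (0.7515/π) × 24.66 = 5.90 h.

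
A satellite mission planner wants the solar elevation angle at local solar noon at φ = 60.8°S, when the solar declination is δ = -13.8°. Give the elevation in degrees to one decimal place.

43.0°

At local noon the hour angle is zero, so the zenith angle equals |φ − δ| = |-60.8° − (-13.800°)| = 47.000°.
Elevation = 90° − 47.000° = 43.0°.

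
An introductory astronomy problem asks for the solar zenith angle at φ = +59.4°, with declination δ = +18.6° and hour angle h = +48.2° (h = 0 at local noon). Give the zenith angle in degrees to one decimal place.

cos θ_z = sin φ sin δ + cos φ cos δ cos h = 0.274542 + 0.321571 = 0.596113.
θ_z = arccos(0.596113) = 53.4°.

θ_z = 53.4°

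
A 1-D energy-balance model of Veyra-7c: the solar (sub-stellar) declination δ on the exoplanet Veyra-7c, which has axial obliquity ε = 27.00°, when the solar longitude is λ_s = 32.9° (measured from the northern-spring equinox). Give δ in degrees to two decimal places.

δ = +14.28°

sin δ = sin ε · sin λ_s = sin 27.00° × sin 32.9° = 0.246596.
δ = arcsin(0.246596) = +14.28°.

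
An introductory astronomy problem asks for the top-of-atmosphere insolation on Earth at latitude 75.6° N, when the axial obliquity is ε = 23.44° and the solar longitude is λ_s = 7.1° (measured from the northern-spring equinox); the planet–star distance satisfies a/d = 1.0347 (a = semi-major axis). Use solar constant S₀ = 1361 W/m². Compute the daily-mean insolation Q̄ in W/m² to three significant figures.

Solar declination: sin δ = sin ε · sin λ_s = sin 23.44° × sin 7.1° = 0.04917, so δ = +2.818°.
cos H₀ = −tan(+75.6°) tan(+2.818°) = -0.1917, H₀ = 1.7637 rad.
Bracket: H₀ sin φ sin δ + cos φ cos δ sin H₀ = 1.7637×0.96858×0.04917 + 0.24869×0.99879×0.98145 = 0.083996 + 0.243781 = 0.327777.
Inverse-square distance factor (a/d)² = 1.0347² = 1.070604.
Q̄ = (S₀/π) × 1.070604 × [bracket] = (1361/π) × 1.070604 × 0.327777 = 152.0 W/m².

Q̄ ≈ 152 W/m²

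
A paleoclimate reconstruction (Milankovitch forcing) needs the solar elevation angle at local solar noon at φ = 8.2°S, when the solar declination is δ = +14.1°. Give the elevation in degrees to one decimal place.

At local noon the hour angle is zero, so the zenith angle equals |φ − δ| = |-8.2° − (+14.100°)| = 22.300°.
Elevation = 90° − 22.300° = 67.7°.

67.7°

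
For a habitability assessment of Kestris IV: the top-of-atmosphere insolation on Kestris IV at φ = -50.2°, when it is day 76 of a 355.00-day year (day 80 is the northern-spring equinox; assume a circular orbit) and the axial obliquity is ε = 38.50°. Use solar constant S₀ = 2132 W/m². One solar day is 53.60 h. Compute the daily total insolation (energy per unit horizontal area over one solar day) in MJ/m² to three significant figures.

90.8 MJ/m²

Solar longitude: λ_s = 360° × (76 − 80)/355.00 = -4.056°, i.e. -4.056° + 360° = 355.944°.
sin δ = sin 38.50° × sin 355.944° = -0.04404, so δ = -2.524°.
cos H₀ = −tan(-50.2°) tan(-2.524°) = -0.0529, H₀ = 1.6237 rad.
Bracket: H₀ sin φ sin δ + cos φ cos δ sin H₀ = 1.6237×-0.76828×-0.04404 + 0.64011×0.99903×0.99860 = 0.054938 + 0.638594 = 0.693532.
Q̄ = (S₀/π) × [bracket] = (2132/π) × 0.693532 = 470.66 W/m².
Daily total = Q̄ × 53.60 h × 3600 s/h = 470.66 × 53.60 × 3600 / 10⁶ = 90.82 MJ/m².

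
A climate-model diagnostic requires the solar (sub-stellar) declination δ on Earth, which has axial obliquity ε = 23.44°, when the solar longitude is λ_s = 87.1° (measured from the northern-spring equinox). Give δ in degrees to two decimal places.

δ = +23.41°

sin δ = sin ε · sin λ_s = sin 23.44° × sin 87.1° = 0.397279.
δ = arcsin(0.397279) = +23.41°.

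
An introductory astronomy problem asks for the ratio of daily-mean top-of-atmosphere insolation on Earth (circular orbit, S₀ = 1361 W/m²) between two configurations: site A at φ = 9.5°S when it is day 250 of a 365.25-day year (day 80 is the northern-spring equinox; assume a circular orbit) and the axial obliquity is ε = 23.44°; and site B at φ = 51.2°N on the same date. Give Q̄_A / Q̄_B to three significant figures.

— Configuration A (φ=-9.5°):
Solar longitude: λ_s = 360° × (250 − 80)/365.25 = 167.556°.
sin δ = sin 23.44° × sin 167.556° = 0.08571, so δ = +4.917°.
cos H₀ = −tan(-9.5°) tan(+4.917°) = 0.0144, H₀ = 1.5564 rad.
Bracket: H₀ sin φ sin δ + cos φ cos δ sin H₀ = 1.5564×-0.16505×0.08571 + 0.98629×0.99632×0.99990 = -0.022018 + 0.982562 = 0.960544.
Q̄ = (S₀/π) × [bracket] = (1361/π) × 0.960544 = 416.13 W/m².
— Configuration B (φ=+51.2°):
cos H₀ = −tan(+51.2°) tan(+4.917°) = -0.1070, H₀ = 1.6780 rad.
Bracket: H₀ sin φ sin δ + cos φ cos δ sin H₀ = 1.6780×0.77934×0.08571 + 0.62660×0.99632×0.99426 = 0.112086 + 0.620711 = 0.732797.
Q̄ = (S₀/π) × [bracket] = (1361/π) × 0.732797 = 317.46 W/m².
Ratio Q̄_A / Q̄_B = 416.13 / 317.46 = 1.311.

Q̄_A / Q̄_B ≈ 1.31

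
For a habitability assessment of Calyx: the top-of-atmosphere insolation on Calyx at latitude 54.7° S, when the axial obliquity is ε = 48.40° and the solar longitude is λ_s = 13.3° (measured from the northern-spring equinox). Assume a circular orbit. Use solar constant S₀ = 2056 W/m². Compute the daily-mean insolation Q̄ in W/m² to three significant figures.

Q̄ ≈ 240 W/m²

Solar declination: sin δ = sin ε · sin λ_s = sin 48.40° × sin 13.3° = 0.17203, so δ = +9.906°.
cos H₀ = −tan(-54.7°) tan(+9.906°) = 0.2466, H₀ = 1.3216 rad.
Bracket: H₀ sin φ sin δ + cos φ cos δ sin H₀ = 1.3216×-0.81614×0.17203 + 0.57786×0.98509×0.96911 = -0.185553 + 0.551660 = 0.366107.
Q̄ = (S₀/π) × [bracket] = (2056/π) × 0.366107 = 239.6 W/m².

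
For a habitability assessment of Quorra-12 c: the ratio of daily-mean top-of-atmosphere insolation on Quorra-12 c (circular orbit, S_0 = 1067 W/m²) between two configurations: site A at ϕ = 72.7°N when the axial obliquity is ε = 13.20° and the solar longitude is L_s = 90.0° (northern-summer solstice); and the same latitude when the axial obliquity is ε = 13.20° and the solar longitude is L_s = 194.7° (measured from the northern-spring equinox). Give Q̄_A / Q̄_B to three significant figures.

Q̄_A / Q̄_B ≈ 3.34

— Configuration A (ϕ=+72.7°):
Solar declination: sin δ = sin ε · sin L_s = sin 13.20° × sin 90.0° = 0.22835, so δ = +13.200°.
cos h₀ = −tan(+72.7°) tan(+13.200°) = -0.7530, h₀ = 2.4235 rad.
Bracket: h₀ sin ϕ sin δ + cos ϕ cos δ sin h₀ = 2.4235×0.95476×0.22835 + 0.29737×0.97358×0.65797 = 0.528370 + 0.190491 = 0.718861.
Q̄ = (S_0/π) × [bracket] = (1067/π) × 0.718861 = 244.15 W/m².
— Configuration B (ϕ=+72.7°):
Solar declination: sin δ = sin ε · sin L_s = sin 13.20° × sin 194.7° = -0.05795, so δ = -3.322°.
cos h₀ = −tan(+72.7°) tan(-3.322°) = 0.1864, h₀ = 1.3833 rad.
Bracket: h₀ sin ϕ sin δ + cos ϕ cos δ sin h₀ = 1.3833×0.95476×-0.05795 + 0.29737×0.99832×0.98248 = -0.076536 + 0.291669 = 0.215133.
Q̄ = (S_0/π) × [bracket] = (1067/π) × 0.215133 = 73.067 W/m².
Ratio Q̄_A / Q̄_B = 244.15 / 73.067 = 3.341.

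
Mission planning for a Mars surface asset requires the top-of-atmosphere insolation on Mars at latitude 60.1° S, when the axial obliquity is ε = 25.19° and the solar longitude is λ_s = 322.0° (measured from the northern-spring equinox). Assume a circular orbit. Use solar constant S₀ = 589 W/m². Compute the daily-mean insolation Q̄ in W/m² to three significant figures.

Solar declination: sin δ = sin ε · sin λ_s = sin 25.19° × sin 322.0° = -0.26204, so δ = -15.191°.
cos H₀ = −tan(-60.1°) tan(-15.191°) = -0.4722, H₀ = 2.0626 rad.
Bracket: H₀ sin φ sin δ + cos φ cos δ sin H₀ = 2.0626×-0.86690×-0.26204 + 0.49849×0.96506×0.88149 = 0.468545 + 0.424061 = 0.892606.
Q̄ = (S₀/π) × [bracket] = (589/π) × 0.892606 = 167.3 W/m².

Q̄ ≈ 167 W/m²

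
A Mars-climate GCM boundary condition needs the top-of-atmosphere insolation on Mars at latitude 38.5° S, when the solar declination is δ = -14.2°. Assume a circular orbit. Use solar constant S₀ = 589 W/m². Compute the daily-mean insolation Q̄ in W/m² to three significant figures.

Q̄ ≈ 190 W/m²

cos H₀ = −tan(-38.5°) tan(-14.200°) = -0.2013, H₀ = 1.7735 rad.
Bracket: H₀ sin φ sin δ + cos φ cos δ sin H₀ = 1.7735×-0.62251×-0.24531 + 0.78261×0.96945×0.97953 = 0.270828 + 0.743171 = 1.013999.
Q̄ = (S₀/π) × [bracket] = (589/π) × 1.013999 = 190.1 W/m².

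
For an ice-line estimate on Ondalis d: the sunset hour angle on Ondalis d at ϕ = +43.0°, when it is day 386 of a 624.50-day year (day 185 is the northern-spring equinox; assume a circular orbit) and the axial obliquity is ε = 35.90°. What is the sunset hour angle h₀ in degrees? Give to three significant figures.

h₀ = 125°

Solar longitude: L_s = 360° × (386 − 185)/624.50 = 115.869°.
sin δ = sin 35.90° × sin 115.869° = 0.52762, so δ = +31.844°.
cos h₀ = −tan ϕ · tan δ = −tan(+43.0°) × tan(+31.844°) = -0.5792, so h₀ = 2.1885 rad = 125.39°.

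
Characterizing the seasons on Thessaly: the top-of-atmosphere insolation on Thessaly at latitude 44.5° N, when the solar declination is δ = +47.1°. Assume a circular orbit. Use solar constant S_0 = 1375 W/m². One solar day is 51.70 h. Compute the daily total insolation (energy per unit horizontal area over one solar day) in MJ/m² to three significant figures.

131 MJ/m²

cos h₀ = −tan(+44.5°) tan(+47.100°) = -1.0575 ≤ −1 ⇒ polar day, h₀ = π.
Bracket: h₀ sin ϕ sin δ + cos ϕ cos δ sin h₀ = 3.1416×0.70091×0.73254 + 0.71325×0.68072×0.00000 = 1.613038 + 0.000000 = 1.613038.
Q̄ = (S_0/π) × [bracket] = (1375/π) × 1.613038 = 705.99 W/m².
Daily total = Q̄ × 51.70 h × 3600 s/h = 705.99 × 51.70 × 3600 / 10⁶ = 131.4 MJ/m².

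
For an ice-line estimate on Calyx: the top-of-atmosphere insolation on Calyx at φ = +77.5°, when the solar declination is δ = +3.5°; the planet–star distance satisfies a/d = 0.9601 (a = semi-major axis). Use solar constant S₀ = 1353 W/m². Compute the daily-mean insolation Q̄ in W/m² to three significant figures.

Q̄ ≈ 126 W/m²

cos H₀ = −tan(+77.5°) tan(+3.500°) = -0.2759, H₀ = 1.8503 rad.
Bracket: H₀ sin φ sin δ + cos φ cos δ sin H₀ = 1.8503×0.97630×0.06105 + 0.21644×0.99813×0.96119 = 0.110284 + 0.207651 = 0.317935.
Inverse-square distance factor (a/d)² = 0.9601² = 0.921792.
Q̄ = (S₀/π) × 0.921792 × [bracket] = (1353/π) × 0.921792 × 0.317935 = 126.2 W/m².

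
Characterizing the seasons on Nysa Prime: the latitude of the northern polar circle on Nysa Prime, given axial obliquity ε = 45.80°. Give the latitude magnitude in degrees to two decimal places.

The polar circle is the lowest latitude that experiences at least one full rotation of continuous daylight at the northern-summer solstice; it lies at |ϕ| = 90° − ε = 90° − 45.80° = 44.20°.

44.20°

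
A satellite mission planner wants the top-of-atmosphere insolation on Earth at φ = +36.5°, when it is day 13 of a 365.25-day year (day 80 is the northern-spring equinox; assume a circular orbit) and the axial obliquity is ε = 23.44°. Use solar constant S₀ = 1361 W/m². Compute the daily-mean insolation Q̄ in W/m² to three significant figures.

Solar longitude: λ_s = 360° × (13 − 80)/365.25 = -66.037°, i.e. -66.037° + 360° = 293.963°.
sin δ = sin 23.44° × sin 293.963° = -0.36350, so δ = -21.315°.
cos H₀ = −tan(+36.5°) tan(-21.315°) = 0.2887, H₀ = 1.2779 rad.
Bracket: H₀ sin φ sin δ + cos φ cos δ sin H₀ = 1.2779×0.59482×-0.36350 + 0.80386×0.93159×0.95741 = -0.276304 + 0.716974 = 0.440670.
Q̄ = (S₀/π) × [bracket] = (1361/π) × 0.440670 = 190.9 W/m².

Q̄ ≈ 191 W/m²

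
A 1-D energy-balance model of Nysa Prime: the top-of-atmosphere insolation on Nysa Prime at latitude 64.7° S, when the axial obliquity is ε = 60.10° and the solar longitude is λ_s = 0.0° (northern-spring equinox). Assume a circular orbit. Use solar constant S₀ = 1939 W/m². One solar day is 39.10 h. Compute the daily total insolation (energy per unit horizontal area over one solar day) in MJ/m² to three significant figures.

Solar declination: sin δ = sin ε · sin λ_s = sin 60.10° × sin 0.0° = 0.00000, so δ = +0.000°.
cos H₀ = −tan(-64.7°) tan(+0.000°) = 0.0000, H₀ = 1.5708 rad.
Bracket: H₀ sin φ sin δ + cos φ cos δ sin H₀ = 1.5708×-0.90408×0.00000 + 0.42736×1.00000×1.00000 = -0.000000 + 0.427360 = 0.427360.
Q̄ = (S₀/π) × [bracket] = (1939/π) × 0.427360 = 263.77 W/m².
Daily total = Q̄ × 39.10 h × 3600 s/h = 263.77 × 39.10 × 3600 / 10⁶ = 37.13 MJ/m².

37.1 MJ/m²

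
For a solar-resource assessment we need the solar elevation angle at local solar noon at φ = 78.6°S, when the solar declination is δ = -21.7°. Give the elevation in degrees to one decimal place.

At local noon the hour angle is zero, so the zenith angle equals |φ − δ| = |-78.6° − (-21.700°)| = 56.900°.
Elevation = 90° − 56.900° = 33.1°.

33.1°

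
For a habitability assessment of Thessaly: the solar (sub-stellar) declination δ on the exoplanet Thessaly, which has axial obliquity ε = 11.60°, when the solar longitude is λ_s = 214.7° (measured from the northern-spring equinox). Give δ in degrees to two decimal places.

sin δ = sin ε · sin λ_s = sin 11.60° × sin 214.7° = -0.114470.
δ = arcsin(-0.114470) = -6.57°.

δ = -6.57°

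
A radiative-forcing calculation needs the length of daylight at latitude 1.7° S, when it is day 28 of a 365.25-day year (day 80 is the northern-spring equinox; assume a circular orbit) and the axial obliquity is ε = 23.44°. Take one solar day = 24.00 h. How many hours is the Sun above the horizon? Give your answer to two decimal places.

12.07 h

Solar longitude: L_s = 360° × (28 − 80)/365.25 = -51.253°, i.e. -51.253° + 360° = 308.747°.
sin δ = sin 23.44° × sin 308.747° = -0.31024, so δ = -18.074°.
cos h₀ = −tan ϕ · tan δ = −tan(-1.7°) × tan(-18.074°) = -0.0097, so h₀ = 1.5805 rad = 90.55°.
Daylight = 2h₀/(2π) × 24.00 h = (1.5805/π) × 24.00 = 12.07 h.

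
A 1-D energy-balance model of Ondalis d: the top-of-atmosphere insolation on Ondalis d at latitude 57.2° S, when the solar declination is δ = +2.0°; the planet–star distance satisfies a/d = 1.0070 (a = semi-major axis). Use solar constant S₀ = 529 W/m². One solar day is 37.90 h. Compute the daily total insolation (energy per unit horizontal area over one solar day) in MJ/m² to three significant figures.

11.6 MJ/m²

cos H₀ = −tan(-57.2°) tan(+2.000°) = 0.0542, H₀ = 1.5166 rad.
Bracket: H₀ sin φ sin δ + cos φ cos δ sin H₀ = 1.5166×-0.84057×0.03490 + 0.54171×0.99939×0.99853 = -0.044491 + 0.540584 = 0.496093.
Inverse-square distance factor (a/d)² = 1.0070² = 1.014049.
Q̄ = (S₀/π) × 1.014049 × [bracket] = (529/π) × 1.014049 × 0.496093 = 84.709 W/m².
Daily total = Q̄ × 37.90 h × 3600 s/h = 84.709 × 37.90 × 3600 / 10⁶ = 11.56 MJ/m².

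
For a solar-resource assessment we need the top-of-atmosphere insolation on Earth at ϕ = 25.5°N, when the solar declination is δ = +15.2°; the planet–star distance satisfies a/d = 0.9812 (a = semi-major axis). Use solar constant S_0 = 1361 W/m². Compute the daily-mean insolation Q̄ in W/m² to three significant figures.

cos h₀ = −tan(+25.5°) tan(+15.200°) = -0.1296, h₀ = 1.7008 rad.
Bracket: h₀ sin ϕ sin δ + cos ϕ cos δ sin h₀ = 1.7008×0.43051×0.26219 + 0.90259×0.96502×0.99157 = 0.191979 + 0.863675 = 1.055654.
Inverse-square distance factor (a/d)² = 0.9812² = 0.962753.
Q̄ = (S_0/π) × 0.962753 × [bracket] = (1361/π) × 0.962753 × 1.055654 = 440.3 W/m².

Q̄ ≈ 440 W/m²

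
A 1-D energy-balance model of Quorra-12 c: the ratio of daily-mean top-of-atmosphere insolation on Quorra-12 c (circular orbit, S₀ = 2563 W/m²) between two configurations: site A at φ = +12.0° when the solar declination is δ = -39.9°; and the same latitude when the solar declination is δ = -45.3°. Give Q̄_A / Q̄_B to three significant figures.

Q̄_A / Q̄_B ≈ 1.17

— Configuration A (φ=+12.0°):
cos H₀ = −tan(+12.0°) tan(-39.900°) = 0.1777, H₀ = 1.3921 rad.
Bracket: H₀ sin φ sin δ + cos φ cos δ sin H₀ = 1.3921×0.20791×-0.64145 + 0.97815×0.76717×0.98408 = -0.185656 + 0.738461 = 0.552805.
Q̄ = (S₀/π) × [bracket] = (2563/π) × 0.552805 = 450.99 W/m².
— Configuration B (φ=+12.0°):
cos H₀ = −tan(+12.0°) tan(-45.300°) = 0.2148, H₀ = 1.3543 rad.
Bracket: H₀ sin φ sin δ + cos φ cos δ sin H₀ = 1.3543×0.20791×-0.71080 + 0.97815×0.70339×0.97666 = -0.200142 + 0.671963 = 0.471821.
Q̄ = (S₀/π) × [bracket] = (2563/π) × 0.471821 = 384.92 W/m².
Ratio Q̄_A / Q̄_B = 450.99 / 384.92 = 1.172.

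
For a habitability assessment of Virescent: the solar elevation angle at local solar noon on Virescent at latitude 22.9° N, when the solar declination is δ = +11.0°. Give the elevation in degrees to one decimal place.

At local noon the hour angle is zero, so the zenith angle equals |φ − δ| = |+22.9° − (+11.000°)| = 11.900°.
Elevation = 90° − 11.900° = 78.1°.

78.1°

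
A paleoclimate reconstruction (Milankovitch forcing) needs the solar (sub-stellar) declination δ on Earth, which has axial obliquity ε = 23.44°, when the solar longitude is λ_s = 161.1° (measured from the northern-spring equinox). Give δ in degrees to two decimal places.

δ = +7.40°

sin δ = sin ε · sin λ_s = sin 23.44° × sin 161.1° = 0.128851.
δ = arcsin(0.128851) = +7.40°.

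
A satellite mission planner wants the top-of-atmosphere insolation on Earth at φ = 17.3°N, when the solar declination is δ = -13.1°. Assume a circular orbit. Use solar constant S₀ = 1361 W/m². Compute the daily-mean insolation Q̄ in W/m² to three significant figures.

cos H₀ = −tan(+17.3°) tan(-13.100°) = 0.0725, H₀ = 1.4983 rad.
Bracket: H₀ sin φ sin δ + cos φ cos δ sin H₀ = 1.4983×0.29737×-0.22665 + 0.95476×0.97398×0.99737 = -0.100984 + 0.927471 = 0.826487.
Q̄ = (S₀/π) × [bracket] = (1361/π) × 0.826487 = 358.1 W/m².

Q̄ ≈ 358 W/m²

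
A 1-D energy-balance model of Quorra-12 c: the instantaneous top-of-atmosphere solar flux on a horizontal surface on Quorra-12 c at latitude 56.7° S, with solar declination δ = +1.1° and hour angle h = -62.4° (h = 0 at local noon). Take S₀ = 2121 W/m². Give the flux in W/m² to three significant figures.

cos θ_z = sin φ sin δ + cos φ cos δ cos h = -0.016045 + 0.254313 = 0.238268.
Flux = S₀ · cos θ_z = 2121 × 0.238268 = 505.4 W/m².

505 W/m²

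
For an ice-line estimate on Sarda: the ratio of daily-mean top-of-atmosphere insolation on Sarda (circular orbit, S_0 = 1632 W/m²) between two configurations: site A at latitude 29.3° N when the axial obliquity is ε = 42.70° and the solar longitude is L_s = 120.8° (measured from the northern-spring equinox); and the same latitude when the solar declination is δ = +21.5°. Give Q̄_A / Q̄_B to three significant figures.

— Configuration A (ϕ=+29.3°):
Solar declination: sin δ = sin ε · sin L_s = sin 42.70° × sin 120.8° = 0.58251, so δ = +35.627°.
cos h₀ = −tan(+29.3°) tan(+35.627°) = -0.4022, h₀ = 1.9847 rad.
Bracket: h₀ sin ϕ sin δ + cos ϕ cos δ sin h₀ = 1.9847×0.48938×0.58251 + 0.87207×0.81282×0.91557 = 0.565776 + 0.648989 = 1.214765.
Q̄ = (S_0/π) × [bracket] = (1632/π) × 1.214765 = 631.05 W/m².
— Configuration B (ϕ=+29.3°):
cos h₀ = −tan(+29.3°) tan(+21.500°) = -0.2211, h₀ = 1.7937 rad.
Bracket: h₀ sin ϕ sin δ + cos ϕ cos δ sin h₀ = 1.7937×0.48938×0.36650 + 0.87207×0.93042×0.97526 = 0.321714 + 0.791318 = 1.113032.
Q̄ = (S_0/π) × [bracket] = (1632/π) × 1.113032 = 578.20 W/m².
Ratio Q̄_A / Q̄_B = 631.05 / 578.20 = 1.091.

Q̄_A / Q̄_B ≈ 1.09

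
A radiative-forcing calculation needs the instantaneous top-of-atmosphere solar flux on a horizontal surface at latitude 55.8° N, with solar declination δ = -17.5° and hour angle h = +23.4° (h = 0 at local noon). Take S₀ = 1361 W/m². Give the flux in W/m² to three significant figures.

331 W/m²

cos θ_z = sin φ sin δ + cos φ cos δ cos h = -0.248708 + 0.491979 = 0.243271.
Flux = S₀ · cos θ_z = 1361 × 0.243271 = 331.1 W/m².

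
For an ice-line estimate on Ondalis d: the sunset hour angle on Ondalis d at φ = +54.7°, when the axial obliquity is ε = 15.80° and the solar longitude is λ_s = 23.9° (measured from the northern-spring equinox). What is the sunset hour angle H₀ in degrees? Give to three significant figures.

Solar declination: sin δ = sin ε · sin λ_s = sin 15.80° × sin 23.9° = 0.11031, so δ = +6.333°.
cos H₀ = −tan φ · tan δ = −tan(+54.7°) × tan(+6.333°) = -0.1568, so H₀ = 1.7282 rad = 99.02°.

H₀ = 99.0°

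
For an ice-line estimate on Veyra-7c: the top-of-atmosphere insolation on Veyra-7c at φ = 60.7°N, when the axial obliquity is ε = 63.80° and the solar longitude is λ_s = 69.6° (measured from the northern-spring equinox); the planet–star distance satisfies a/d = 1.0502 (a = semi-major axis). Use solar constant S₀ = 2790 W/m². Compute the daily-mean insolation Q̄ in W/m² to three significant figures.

Q̄ ≈ 2.26e+03 W/m²

Solar declination: sin δ = sin ε · sin λ_s = sin 63.80° × sin 69.6° = 0.84098, so δ = +57.244°.
cos H₀ = −tan(+60.7°) tan(+57.244°) = -2.7698 ≤ −1 ⇒ polar day, H₀ = π.
Bracket: H₀ sin φ sin δ + cos φ cos δ sin H₀ = 3.1416×0.87207×0.84098 + 0.48938×0.54106×0.00000 = 2.304029 + 0.000000 = 2.304029.
Inverse-square distance factor (a/d)² = 1.0502² = 1.102920.
Q̄ = (S₀/π) × 1.102920 × [bracket] = (2790/π) × 1.102920 × 2.304029 = 2257 W/m².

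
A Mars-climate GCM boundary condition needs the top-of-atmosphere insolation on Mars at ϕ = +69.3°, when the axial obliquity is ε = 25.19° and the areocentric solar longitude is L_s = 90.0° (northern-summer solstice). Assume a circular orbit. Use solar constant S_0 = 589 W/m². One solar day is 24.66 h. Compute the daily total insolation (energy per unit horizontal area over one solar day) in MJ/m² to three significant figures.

20.8 MJ/m²

sin δ = sin 25.19° × sin 90.0° = 0.42562, so δ = +25.190°.
cos h₀ = −tan(+69.3°) tan(+25.190°) = -1.2447 ≤ −1 ⇒ polar day, h₀ = π.
Bracket: h₀ sin ϕ sin δ + cos ϕ cos δ sin h₀ = 3.1416×0.93544×0.42562 + 0.35347×0.90490×0.00000 = 1.250803 + 0.000000 = 1.250803.
Q̄ = (S_0/π) × [bracket] = (589/π) × 1.250803 = 234.51 W/m².
Daily total = Q̄ × 24.66 h × 3600 s/h = 234.51 × 24.66 × 3600 / 10⁶ = 20.82 MJ/m².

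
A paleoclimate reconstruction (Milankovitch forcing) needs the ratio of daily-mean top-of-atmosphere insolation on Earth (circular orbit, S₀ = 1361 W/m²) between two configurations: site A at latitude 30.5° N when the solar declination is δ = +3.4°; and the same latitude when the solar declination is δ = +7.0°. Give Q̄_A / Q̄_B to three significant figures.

— Configuration A (φ=+30.5°):
cos H₀ = −tan(+30.5°) tan(+3.400°) = -0.0350, H₀ = 1.6058 rad.
Bracket: H₀ sin φ sin δ + cos φ cos δ sin H₀ = 1.6058×0.50754×0.05931 + 0.86163×0.99824×0.99939 = 0.048338 + 0.859589 = 0.907927.
Q̄ = (S₀/π) × [bracket] = (1361/π) × 0.907927 = 393.33 W/m².
— Configuration B (φ=+30.5°):
cos H₀ = −tan(+30.5°) tan(+7.000°) = -0.0723, H₀ = 1.6432 rad.
Bracket: H₀ sin φ sin δ + cos φ cos δ sin H₀ = 1.6432×0.50754×0.12187 + 0.86163×0.99255×0.99738 = 0.101638 + 0.852970 = 0.954608.
Q̄ = (S₀/π) × [bracket] = (1361/π) × 0.954608 = 413.56 W/m².
Ratio Q̄_A / Q̄_B = 393.33 / 413.56 = 0.9511.

Q̄_A / Q̄_B ≈ 0.951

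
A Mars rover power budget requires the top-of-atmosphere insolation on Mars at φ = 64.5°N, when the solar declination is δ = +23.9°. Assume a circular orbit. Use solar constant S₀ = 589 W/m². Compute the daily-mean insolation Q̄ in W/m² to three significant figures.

cos H₀ = −tan(+64.5°) tan(+23.900°) = -0.9291, H₀ = 2.7627 rad.
Bracket: H₀ sin φ sin δ + cos φ cos δ sin H₀ = 2.7627×0.90259×0.40514 + 0.43051×0.91425×0.36993 = 1.010251 + 0.145602 = 1.155853.
Q̄ = (S₀/π) × [bracket] = (589/π) × 1.155853 = 216.7 W/m².

Q̄ ≈ 217 W/m²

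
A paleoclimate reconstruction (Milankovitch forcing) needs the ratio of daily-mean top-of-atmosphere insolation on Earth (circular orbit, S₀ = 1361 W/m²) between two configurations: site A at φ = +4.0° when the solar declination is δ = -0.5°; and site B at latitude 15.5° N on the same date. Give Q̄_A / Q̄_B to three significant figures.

Q̄_A / Q̄_B ≈ 1.04

— Configuration A (φ=+4.0°):
cos H₀ = −tan(+4.0°) tan(-0.500°) = 0.0006, H₀ = 1.5702 rad.
Bracket: H₀ sin φ sin δ + cos φ cos δ sin H₀ = 1.5702×0.06976×-0.00873 + 0.99756×0.99996×1.00000 = -0.000956 + 0.997520 = 0.996564.
Q̄ = (S₀/π) × [bracket] = (1361/π) × 0.996564 = 431.73 W/m².
— Configuration B (φ=+15.5°):
cos H₀ = −tan(+15.5°) tan(-0.500°) = 0.0024, H₀ = 1.5684 rad.
Bracket: H₀ sin φ sin δ + cos φ cos δ sin H₀ = 1.5684×0.26724×-0.00873 + 0.96363×0.99996×1.00000 = -0.003659 + 0.963591 = 0.959932.
Q̄ = (S₀/π) × [bracket] = (1361/π) × 0.959932 = 415.86 W/m².
Ratio Q̄_A / Q̄_B = 431.73 / 415.86 = 1.038.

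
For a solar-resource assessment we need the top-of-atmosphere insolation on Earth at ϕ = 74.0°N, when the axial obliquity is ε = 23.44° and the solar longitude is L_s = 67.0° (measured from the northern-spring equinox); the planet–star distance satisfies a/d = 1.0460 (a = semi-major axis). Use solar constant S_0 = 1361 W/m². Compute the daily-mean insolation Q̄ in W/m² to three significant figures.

Solar declination: sin δ = sin ε · sin L_s = sin 23.44° × sin 67.0° = 0.36617, so δ = +21.479°.
cos h₀ = −tan(+74.0°) tan(+21.479°) = -1.3723 ≤ −1 ⇒ polar day, h₀ = π.
Bracket: h₀ sin ϕ sin δ + cos ϕ cos δ sin h₀ = 3.1416×0.96126×0.36617 + 0.27564×0.93055×0.00000 = 1.105795 + 0.000000 = 1.105795.
Inverse-square distance factor (a/d)² = 1.0460² = 1.094116.
Q̄ = (S_0/π) × 1.094116 × [bracket] = (1361/π) × 1.094116 × 1.105795 = 524.1 W/m².

Q̄ ≈ 524 W/m²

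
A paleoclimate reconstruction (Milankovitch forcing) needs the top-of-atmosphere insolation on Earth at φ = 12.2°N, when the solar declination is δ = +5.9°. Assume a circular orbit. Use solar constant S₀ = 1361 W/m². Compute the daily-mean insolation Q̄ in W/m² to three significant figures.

Q̄ ≈ 436 W/m²

cos H₀ = −tan(+12.2°) tan(+5.900°) = -0.0223, H₀ = 1.5931 rad.
Bracket: H₀ sin φ sin δ + cos φ cos δ sin H₀ = 1.5931×0.21132×0.10279 + 0.97742×0.99470×0.99975 = 0.034605 + 0.971997 = 1.006602.
Q̄ = (S₀/π) × [bracket] = (1361/π) × 1.006602 = 436.1 W/m².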